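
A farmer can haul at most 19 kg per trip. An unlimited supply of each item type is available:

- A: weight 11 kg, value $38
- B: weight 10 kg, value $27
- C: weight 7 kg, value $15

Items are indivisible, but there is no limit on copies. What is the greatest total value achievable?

Best value-per-unit is A at 38/11; filling with it alone gives 1×38 = 38.
Optimal mix: 1×A + 1×C → weight 18, value 53.

$53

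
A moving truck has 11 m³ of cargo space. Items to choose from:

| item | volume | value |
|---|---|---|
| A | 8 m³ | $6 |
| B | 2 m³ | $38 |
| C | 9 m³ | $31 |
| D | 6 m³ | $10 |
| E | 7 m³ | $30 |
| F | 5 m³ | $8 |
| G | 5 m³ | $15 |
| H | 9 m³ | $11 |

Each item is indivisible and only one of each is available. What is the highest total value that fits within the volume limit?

$69

Check high-value combinations within 11 m³:
- B+C: volume 2+9=11, value 38+31=69
- B+E: volume 2+7=9, value 38+30=68
- B+G: volume 2+5=7, value 38+15=53
- B+H: volume 2+9=11, value 38+11=49
- B+D: volume 2+6=8, value 38+10=48
Best: $69.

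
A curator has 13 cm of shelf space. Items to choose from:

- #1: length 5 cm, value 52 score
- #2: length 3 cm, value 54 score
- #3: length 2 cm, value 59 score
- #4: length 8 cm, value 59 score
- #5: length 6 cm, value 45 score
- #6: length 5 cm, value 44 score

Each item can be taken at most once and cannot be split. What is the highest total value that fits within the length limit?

172 score

Check high-value combinations within 13 cm:
- #2+#3+#4: length 3+2+8=13, value 54+59+59=172
- #1+#2+#3: length 5+3+2=10, value 52+54+59=165
- #2+#3+#5: length 3+2+6=11, value 54+59+45=158
Best: 172 score.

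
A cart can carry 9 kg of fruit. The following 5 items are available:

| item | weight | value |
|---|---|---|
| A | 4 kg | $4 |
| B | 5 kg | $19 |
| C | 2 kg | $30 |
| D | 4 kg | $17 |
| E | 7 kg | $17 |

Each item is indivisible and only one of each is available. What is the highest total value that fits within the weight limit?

Check high-value combinations within 9 kg:
- B+C: weight 5+2=7, value 19+30=49
- C+D: weight 2+4=6, value 30+17=47
- C+E: weight 2+7=9, value 30+17=47
- B+D: weight 5+4=9, value 19+17=36
Best: $49.

$49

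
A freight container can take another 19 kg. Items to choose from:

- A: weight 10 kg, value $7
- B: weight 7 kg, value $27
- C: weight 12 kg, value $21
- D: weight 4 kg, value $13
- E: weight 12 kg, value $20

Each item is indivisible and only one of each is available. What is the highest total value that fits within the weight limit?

This is a 0/1 knapsack; check combinations near the capacity.
- B+C: weight 7+12=19, value 27+21=48
- B+E: weight 7+12=19, value 27+20=47
- B+D: weight 7+4=11, value 27+13=40
- C+D: weight 12+4=16, value 21+13=34
Best: $48.

$48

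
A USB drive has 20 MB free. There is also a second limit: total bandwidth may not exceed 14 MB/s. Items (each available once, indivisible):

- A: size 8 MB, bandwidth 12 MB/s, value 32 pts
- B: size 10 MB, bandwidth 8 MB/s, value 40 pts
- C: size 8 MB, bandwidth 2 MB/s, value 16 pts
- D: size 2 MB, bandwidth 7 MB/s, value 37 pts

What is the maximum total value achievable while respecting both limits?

Feasible sets respecting both limits:
- B+C: size 18, bandwidth 10, value 56
- C+D: size 10, bandwidth 9, value 53
- A+C: size 16, bandwidth 14, value 48
Best: 56 pts.

56 pts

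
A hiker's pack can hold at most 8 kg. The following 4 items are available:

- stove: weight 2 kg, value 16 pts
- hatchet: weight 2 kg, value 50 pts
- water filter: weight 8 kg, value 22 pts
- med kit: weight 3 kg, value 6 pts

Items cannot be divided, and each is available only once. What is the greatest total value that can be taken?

Check high-value combinations within 8 kg:
- stove+hatchet+med kit: weight 2+2+3=7, value 16+50+6=72
- stove+hatchet: weight 2+2=4, value 16+50=66
- hatchet+med kit: weight 2+3=5, value 50+6=56
- hatchet: weight 2, value 50
- stove+med kit: weight 2+3=5, value 16+6=22
Best: 72 pts.

72 pts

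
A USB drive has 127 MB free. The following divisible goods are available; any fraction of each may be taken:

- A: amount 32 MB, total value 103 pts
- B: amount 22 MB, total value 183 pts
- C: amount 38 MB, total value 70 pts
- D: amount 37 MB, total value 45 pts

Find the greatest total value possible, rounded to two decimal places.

Take in order of value per unit:
- B (183/22 per unit): all 22 → value 183, running total 183.00
- A (103/32 per unit): all 32 → value 103, running total 286.00
- C (70/38 per unit): all 38 → value 70, running total 356.00
- D (45/37 per unit): 35 of 37 → value 35×45/37 = 42.5676, running total 398.57
Total 398.57.

398.57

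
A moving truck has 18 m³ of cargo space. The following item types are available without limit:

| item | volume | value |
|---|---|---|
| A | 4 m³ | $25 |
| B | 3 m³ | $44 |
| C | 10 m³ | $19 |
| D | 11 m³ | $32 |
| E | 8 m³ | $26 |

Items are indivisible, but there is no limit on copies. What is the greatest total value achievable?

$264

Best value-per-unit is B at 44/3, and filling with it alone uses volume 6×3=18. No mix of the others beats 6×44 = 264.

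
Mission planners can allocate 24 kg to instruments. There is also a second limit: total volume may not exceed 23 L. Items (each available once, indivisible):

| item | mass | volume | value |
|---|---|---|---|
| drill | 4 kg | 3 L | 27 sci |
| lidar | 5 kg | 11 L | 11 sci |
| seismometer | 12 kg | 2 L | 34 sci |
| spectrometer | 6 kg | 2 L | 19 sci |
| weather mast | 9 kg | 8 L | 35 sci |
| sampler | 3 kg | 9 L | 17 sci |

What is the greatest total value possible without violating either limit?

98 sci

Feasible sets respecting both limits:
- drill+spectrometer+weather mast+sampler: mass 22, volume 22, value 98
- seismometer+weather mast+sampler: mass 24, volume 19, value 86
- drill+spectrometer+weather mast: mass 19, volume 13, value 81
Best: 98 sci.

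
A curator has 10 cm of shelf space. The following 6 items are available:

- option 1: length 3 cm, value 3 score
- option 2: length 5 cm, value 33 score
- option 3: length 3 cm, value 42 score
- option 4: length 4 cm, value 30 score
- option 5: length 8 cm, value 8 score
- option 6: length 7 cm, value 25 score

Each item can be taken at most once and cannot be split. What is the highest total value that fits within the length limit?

75 score

This is a 0/1 knapsack; check combinations near the capacity.
- option 2+option 3: length 5+3=8, value 33+42=75
- option 1+option 3+option 4: length 3+3+4=10, value 3+42+30=75
- option 3+option 4: length 3+4=7, value 42+30=72
- option 3+option 6: length 3+7=10, value 42+25=67
- option 2+option 4: length 5+4=9, value 33+30=63
Best: 75 score.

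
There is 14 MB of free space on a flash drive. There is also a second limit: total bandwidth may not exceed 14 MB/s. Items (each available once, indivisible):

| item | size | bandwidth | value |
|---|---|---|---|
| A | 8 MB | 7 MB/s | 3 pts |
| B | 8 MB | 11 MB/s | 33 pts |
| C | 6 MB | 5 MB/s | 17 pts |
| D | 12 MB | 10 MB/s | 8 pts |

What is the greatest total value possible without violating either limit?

33 pts

Feasible sets respecting both limits:
- B: size 8, bandwidth 11, value 33
- A+C: size 14, bandwidth 12, value 20
- C: size 6, bandwidth 5, value 17
Best: 33 pts.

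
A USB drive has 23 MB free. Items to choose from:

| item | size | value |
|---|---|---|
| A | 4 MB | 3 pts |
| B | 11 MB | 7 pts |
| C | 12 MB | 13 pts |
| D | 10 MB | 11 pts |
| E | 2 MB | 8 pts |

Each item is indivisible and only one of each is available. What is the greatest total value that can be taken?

Check high-value combinations within 23 MB:
- B+D+E: size 11+10+2=23, value 7+11+8=26
- A+C+E: size 4+12+2=18, value 3+13+8=24
- C+D: size 12+10=22, value 13+11=24
- A+D+E: size 4+10+2=16, value 3+11+8=22
Best: 26 pts.

26 pts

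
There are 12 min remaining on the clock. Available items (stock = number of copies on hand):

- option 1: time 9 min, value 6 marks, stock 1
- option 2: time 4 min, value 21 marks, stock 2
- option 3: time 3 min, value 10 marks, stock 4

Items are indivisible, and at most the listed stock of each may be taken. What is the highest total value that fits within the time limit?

Top feasible selections:
- 2×option 2 + 1×option 3: time 11, value 52
- 2×option 2: time 8, value 42
- 1×option 2 + 2×option 3: time 10, value 41
- 4×option 3: time 12, value 40
Best: 52 marks.

52 marks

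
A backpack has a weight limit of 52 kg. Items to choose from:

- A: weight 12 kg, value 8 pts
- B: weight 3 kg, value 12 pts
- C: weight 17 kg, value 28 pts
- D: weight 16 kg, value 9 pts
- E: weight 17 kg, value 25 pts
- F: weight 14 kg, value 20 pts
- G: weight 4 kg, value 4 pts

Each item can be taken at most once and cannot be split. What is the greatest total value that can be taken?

Check high-value combinations within 52 kg:
- B+C+E+F: weight 3+17+17+14=51, value 12+28+25+20=85
- C+E+F+G: weight 17+17+14+4=52, value 28+25+20+4=77
- C+E+F: weight 17+17+14=48, value 28+25+20=73
Best: 85 pts.

85 pts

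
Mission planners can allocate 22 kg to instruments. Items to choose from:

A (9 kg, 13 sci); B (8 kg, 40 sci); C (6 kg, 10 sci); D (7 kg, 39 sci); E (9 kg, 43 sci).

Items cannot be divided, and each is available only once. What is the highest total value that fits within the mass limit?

92 sci

Check high-value combinations within 22 kg:
- C+D+E: mass 6+7+9=22, value 10+39+43=92
- B+C+D: mass 8+6+7=21, value 40+10+39=89
- B+E: mass 8+9=17, value 40+43=83
- D+E: mass 7+9=16, value 39+43=82
- B+D: mass 8+7=15, value 40+39=79
Best: 92 sci.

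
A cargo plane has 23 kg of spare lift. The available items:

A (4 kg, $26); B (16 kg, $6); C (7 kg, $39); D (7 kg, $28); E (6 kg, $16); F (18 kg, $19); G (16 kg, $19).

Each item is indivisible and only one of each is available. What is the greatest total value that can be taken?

$93

Check high-value combinations within 23 kg:
- A+C+D: weight 4+7+7=18, value 26+39+28=93
- C+D+E: weight 7+7+6=20, value 39+28+16=83
- A+C+E: weight 4+7+6=17, value 26+39+16=81
Best: $93.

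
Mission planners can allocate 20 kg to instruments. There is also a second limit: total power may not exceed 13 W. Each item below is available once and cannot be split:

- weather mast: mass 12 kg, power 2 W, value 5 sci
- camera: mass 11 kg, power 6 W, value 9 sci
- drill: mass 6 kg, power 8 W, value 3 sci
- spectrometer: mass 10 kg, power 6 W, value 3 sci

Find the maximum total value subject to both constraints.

Feasible sets respecting both limits:
- camera: mass 11, power 6, value 9
- weather mast+drill: mass 18, power 10, value 8
- weather mast: mass 12, power 2, value 5
- drill: mass 6, power 8, value 3
Best: 9 sci.

9 sci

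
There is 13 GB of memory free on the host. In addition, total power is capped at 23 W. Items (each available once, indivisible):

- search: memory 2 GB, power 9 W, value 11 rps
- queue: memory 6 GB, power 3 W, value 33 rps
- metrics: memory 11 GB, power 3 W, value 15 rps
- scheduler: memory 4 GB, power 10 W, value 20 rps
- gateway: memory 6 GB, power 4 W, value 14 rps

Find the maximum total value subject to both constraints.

64 rps

Feasible sets respecting both limits:
- search+queue+scheduler: memory 12, power 22, value 64
- queue+scheduler: memory 10, power 13, value 53
- queue+gateway: memory 12, power 7, value 47
Best: 64 rps.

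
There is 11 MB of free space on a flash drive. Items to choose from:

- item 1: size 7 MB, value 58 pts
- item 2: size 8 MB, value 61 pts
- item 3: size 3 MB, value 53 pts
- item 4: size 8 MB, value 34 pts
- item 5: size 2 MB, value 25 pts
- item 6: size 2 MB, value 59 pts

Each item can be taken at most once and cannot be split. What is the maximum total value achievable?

142 pts

This is a 0/1 knapsack; check combinations near the capacity.
- item 1+item 5+item 6: size 7+2+2=11, value 58+25+59=142
- item 3+item 5+item 6: size 3+2+2=7, value 53+25+59=137
- item 2+item 6: size 8+2=10, value 61+59=120
- item 1+item 6: size 7+2=9, value 58+59=117
- item 2+item 3: size 8+3=11, value 61+53=114
Best: 142 pts.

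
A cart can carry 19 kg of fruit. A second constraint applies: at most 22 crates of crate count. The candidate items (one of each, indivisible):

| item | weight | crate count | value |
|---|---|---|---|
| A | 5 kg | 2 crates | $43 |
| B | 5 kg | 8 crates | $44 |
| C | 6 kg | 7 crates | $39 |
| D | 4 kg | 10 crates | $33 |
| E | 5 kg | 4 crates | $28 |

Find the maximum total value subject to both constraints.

$126

Feasible sets respecting both limits:
- A+B+C: weight 16, crate count 17, value 126
- A+B+D: weight 14, crate count 20, value 120
- A+C+D: weight 15, crate count 19, value 115
Best: $126.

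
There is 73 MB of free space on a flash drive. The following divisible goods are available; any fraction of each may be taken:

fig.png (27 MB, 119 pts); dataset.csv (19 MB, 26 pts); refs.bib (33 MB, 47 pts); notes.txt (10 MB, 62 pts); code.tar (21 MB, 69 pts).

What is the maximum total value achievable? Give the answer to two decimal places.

271.36

Take in order of value per unit:
- notes.txt (62/10 per unit): all 10 → value 62, running total 62.00
- fig.png (119/27 per unit): all 27 → value 119, running total 181.00
- code.tar (69/21 per unit): all 21 → value 69, running total 250.00
- refs.bib (47/33 per unit): 15 of 33 → value 15×47/33 = 21.3636, running total 271.36
Total 271.36.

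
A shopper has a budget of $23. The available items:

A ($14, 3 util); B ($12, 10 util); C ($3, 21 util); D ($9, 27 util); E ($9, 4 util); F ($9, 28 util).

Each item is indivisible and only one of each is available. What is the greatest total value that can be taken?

76 util

This is a 0/1 knapsack; check combinations near the capacity.
- C+D+F: cost 3+9+9=21, value 21+27+28=76
- D+F: cost 9+9=18, value 27+28=55
- C+E+F: cost 3+9+9=21, value 21+4+28=53
- C+D+E: cost 3+9+9=21, value 21+27+4=52
Best: 76 util.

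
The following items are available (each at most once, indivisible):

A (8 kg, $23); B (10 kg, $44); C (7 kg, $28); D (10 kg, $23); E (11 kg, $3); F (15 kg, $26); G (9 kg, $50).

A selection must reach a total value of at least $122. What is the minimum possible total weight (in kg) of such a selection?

26

Subsets with value ≥ 122, sorted by total weight:
- B+C+G: weight 26, value 122
- A+B+C+G: weight 34, value 145
- A+C+D+G: weight 34, value 124
Minimum weight: 26 kg.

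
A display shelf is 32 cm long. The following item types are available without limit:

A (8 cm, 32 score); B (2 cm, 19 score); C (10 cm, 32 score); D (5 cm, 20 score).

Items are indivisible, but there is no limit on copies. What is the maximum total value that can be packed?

304 score

Best value-per-unit is B at 19/2, and filling with it alone uses length 16×2=32. No mix of the others beats 16×19 = 304.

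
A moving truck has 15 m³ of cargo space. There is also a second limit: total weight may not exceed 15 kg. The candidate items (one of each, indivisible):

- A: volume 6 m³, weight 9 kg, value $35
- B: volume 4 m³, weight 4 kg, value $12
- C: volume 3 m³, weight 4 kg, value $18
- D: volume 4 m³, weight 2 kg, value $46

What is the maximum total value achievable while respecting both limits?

$99

Feasible sets respecting both limits:
- A+C+D: volume 13, weight 15, value 99
- A+B+D: volume 14, weight 15, value 93
- A+D: volume 10, weight 11, value 81
Best: $99.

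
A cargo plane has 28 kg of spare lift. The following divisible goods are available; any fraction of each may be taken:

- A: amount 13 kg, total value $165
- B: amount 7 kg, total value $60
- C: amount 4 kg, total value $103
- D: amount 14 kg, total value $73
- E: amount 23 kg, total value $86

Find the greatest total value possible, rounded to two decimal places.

Take in order of value per unit:
- C (103/4 per unit): all 4 → value 103, running total 103.00
- A (165/13 per unit): all 13 → value 165, running total 268.00
- B (60/7 per unit): all 7 → value 60, running total 328.00
- D (73/14 per unit): 4 of 14 → value 4×73/14 = 20.8571, running total 348.86
Total 348.86.

348.86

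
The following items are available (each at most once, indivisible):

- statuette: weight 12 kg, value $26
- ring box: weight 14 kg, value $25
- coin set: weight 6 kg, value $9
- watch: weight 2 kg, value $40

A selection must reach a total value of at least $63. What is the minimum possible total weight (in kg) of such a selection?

Subsets with value ≥ 63, sorted by total weight:
- statuette+watch: weight 14, value 66
- ring box+watch: weight 16, value 65
- statuette+coin set+watch: weight 20, value 75
- ring box+coin set+watch: weight 22, value 74
Minimum weight: 14 kg.

14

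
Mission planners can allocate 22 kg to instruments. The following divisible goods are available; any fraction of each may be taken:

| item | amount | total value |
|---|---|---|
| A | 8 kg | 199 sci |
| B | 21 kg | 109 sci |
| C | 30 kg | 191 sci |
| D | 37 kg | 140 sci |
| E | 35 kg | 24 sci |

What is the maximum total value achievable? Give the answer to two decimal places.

288.13

Take in order of value per unit:
- A (199/8 per unit): all 8 → value 199, running total 199.00
- C (191/30 per unit): 14 of 30 → value 14×191/30 = 89.1333, running total 288.13
Total 288.13.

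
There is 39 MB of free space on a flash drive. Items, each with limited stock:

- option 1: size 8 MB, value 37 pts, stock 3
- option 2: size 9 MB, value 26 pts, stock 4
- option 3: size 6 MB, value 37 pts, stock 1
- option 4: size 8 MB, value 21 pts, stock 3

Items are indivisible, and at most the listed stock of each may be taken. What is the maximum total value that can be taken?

174 pts

Best selections within size 39 and stock limits:
- 3×option 1 + 1×option 2 + 1×option 3: size 39, value 174
- 3×option 1 + 1×option 3 + 1×option 4: size 38, value 169
- 2×option 1 + 1×option 2 + 1×option 3 + 1×option 4: size 39, value 158
Best: 174 pts.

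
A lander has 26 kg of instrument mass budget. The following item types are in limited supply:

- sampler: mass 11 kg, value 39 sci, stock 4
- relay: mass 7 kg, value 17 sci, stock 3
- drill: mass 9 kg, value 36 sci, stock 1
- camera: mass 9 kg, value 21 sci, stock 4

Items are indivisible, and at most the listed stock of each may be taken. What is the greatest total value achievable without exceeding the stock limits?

Best selections within mass 26 and stock limits:
- 2×sampler: mass 22, value 78
- 1×sampler + 1×drill: mass 20, value 75
- 1×relay + 1×drill + 1×camera: mass 25, value 74
Best: 78 sci.

78 sci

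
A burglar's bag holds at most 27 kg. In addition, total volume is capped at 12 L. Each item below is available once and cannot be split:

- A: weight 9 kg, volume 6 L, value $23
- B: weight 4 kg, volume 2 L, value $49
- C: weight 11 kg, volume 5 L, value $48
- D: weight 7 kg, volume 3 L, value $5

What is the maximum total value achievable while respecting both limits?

$102

Feasible sets respecting both limits:
- B+C+D: weight 22, volume 10, value 102
- B+C: weight 15, volume 7, value 97
- A+B+D: weight 20, volume 11, value 77
Best: $102.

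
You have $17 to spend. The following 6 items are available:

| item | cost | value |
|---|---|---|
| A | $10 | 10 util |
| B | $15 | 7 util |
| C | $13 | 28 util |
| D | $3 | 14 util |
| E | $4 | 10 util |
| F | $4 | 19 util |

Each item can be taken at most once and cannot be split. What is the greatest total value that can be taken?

Check high-value combinations within $17:
- C+F: cost 13+4=17, value 28+19=47
- D+E+F: cost 3+4+4=11, value 14+10+19=43
- A+D+F: cost 10+3+4=17, value 10+14+19=43
Best: 47 util.

47 util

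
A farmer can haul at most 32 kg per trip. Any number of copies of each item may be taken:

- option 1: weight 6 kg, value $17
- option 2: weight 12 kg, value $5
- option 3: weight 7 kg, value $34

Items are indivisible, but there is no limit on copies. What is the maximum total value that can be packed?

Best value-per-unit is option 3 at 34/7, and filling with it alone uses weight 4×7=28. No mix of the others beats 4×34 = 136.

$136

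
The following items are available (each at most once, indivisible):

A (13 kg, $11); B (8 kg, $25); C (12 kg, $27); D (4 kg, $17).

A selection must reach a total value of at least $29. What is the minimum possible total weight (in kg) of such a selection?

Subsets with value ≥ 29, sorted by total weight:
- B+D: weight 12, value 42
- C+D: weight 16, value 44
Minimum weight: 12 kg.

12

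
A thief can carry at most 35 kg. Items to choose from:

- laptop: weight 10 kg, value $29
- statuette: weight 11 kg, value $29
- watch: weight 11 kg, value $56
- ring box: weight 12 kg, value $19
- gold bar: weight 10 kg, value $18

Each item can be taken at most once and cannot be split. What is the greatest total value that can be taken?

Check high-value combinations within 35 kg:
- laptop+statuette+watch: weight 10+11+11=32, value 29+29+56=114
- laptop+watch+ring box: weight 10+11+12=33, value 29+56+19=104
- statuette+watch+ring box: weight 11+11+12=34, value 29+56+19=104
- laptop+watch+gold bar: weight 10+11+10=31, value 29+56+18=103
Best: $114.

$114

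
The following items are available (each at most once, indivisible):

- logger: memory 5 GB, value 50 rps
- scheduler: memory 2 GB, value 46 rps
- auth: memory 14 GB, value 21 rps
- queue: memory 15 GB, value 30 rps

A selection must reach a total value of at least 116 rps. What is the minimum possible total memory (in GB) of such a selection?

Subsets with value ≥ 116, sorted by total memory:
- logger+scheduler+auth: memory 21, value 117
- logger+scheduler+queue: memory 22, value 126
- logger+scheduler+auth+queue: memory 36, value 147
Minimum memory: 21 GB.

21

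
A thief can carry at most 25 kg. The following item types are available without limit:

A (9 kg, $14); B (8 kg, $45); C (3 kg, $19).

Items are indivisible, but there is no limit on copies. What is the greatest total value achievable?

$152

Best value-per-unit is C at 19/3, and filling with it alone uses weight 8×3=24. No mix of the others beats 8×19 = 152.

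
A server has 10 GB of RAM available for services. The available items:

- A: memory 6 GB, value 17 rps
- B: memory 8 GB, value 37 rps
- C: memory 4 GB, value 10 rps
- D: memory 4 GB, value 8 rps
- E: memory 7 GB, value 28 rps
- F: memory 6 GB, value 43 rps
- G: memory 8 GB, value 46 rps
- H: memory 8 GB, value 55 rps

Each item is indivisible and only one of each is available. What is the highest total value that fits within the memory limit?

55 rps

Check high-value combinations within 10 GB:
- H: memory 8, value 55
- C+F: memory 4+6=10, value 10+43=53
- D+F: memory 4+6=10, value 8+43=51
Best: 55 rps.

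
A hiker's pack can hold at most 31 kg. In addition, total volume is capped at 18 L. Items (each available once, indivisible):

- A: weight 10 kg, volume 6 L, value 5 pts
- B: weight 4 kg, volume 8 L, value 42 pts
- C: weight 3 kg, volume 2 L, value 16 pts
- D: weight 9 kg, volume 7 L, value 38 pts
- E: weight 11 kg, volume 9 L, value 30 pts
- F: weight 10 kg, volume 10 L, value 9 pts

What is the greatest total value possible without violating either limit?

96 pts

Feasible sets respecting both limits:
- B+C+D: weight 16, volume 17, value 96
- C+D+E: weight 23, volume 18, value 84
- B+D: weight 13, volume 15, value 80
- B+E: weight 15, volume 17, value 72
Best: 96 pts.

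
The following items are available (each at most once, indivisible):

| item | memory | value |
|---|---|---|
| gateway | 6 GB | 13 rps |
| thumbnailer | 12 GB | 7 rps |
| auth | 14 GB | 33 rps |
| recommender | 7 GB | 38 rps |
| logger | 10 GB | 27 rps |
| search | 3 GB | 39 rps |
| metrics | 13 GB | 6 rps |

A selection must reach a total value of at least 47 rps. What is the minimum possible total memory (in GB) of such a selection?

Subsets with value ≥ 47, sorted by total memory:
- gateway+search: memory 9, value 52
- recommender+search: memory 10, value 77
- logger+search: memory 13, value 66
- gateway+recommender: memory 13, value 51
Minimum memory: 9 GB.

9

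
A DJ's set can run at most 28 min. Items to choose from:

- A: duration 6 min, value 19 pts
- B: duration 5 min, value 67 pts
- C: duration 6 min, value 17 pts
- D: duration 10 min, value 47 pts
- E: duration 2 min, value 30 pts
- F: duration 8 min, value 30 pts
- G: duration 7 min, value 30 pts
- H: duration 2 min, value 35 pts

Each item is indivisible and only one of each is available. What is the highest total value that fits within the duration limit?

Check high-value combinations within 28 min:
- B+D+E+G+H: duration 5+10+2+7+2=26, value 67+47+30+30+35=209
- B+D+E+F+H: duration 5+10+2+8+2=27, value 67+47+30+30+35=209
- A+B+D+E+H: duration 6+5+10+2+2=25, value 19+67+47+30+35=198
- A+B+C+E+G+H: duration 6+5+6+2+7+2=28, value 19+67+17+30+30+35=198
- B+C+D+E+H: duration 5+6+10+2+2=25, value 67+17+47+30+35=196
Best: 209 pts.

209 pts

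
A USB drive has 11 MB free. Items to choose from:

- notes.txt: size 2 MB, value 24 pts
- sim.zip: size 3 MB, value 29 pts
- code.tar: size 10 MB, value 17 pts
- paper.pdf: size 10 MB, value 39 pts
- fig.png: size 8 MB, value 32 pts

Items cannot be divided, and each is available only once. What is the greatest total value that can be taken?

61 pts

Check high-value combinations within 11 MB:
- sim.zip+fig.png: size 3+8=11, value 29+32=61
- notes.txt+fig.png: size 2+8=10, value 24+32=56
- notes.txt+sim.zip: size 2+3=5, value 24+29=53
Best: 61 pts.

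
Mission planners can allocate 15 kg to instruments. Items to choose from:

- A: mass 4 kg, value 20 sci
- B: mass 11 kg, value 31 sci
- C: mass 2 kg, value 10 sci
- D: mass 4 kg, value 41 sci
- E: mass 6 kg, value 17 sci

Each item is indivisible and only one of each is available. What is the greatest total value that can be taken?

Check high-value combinations within 15 kg:
- A+D+E: mass 4+4+6=14, value 20+41+17=78
- B+D: mass 11+4=15, value 31+41=72
- A+C+D: mass 4+2+4=10, value 20+10+41=71
- C+D+E: mass 2+4+6=12, value 10+41+17=68
- A+D: mass 4+4=8, value 20+41=61
Best: 78 sci.

78 sci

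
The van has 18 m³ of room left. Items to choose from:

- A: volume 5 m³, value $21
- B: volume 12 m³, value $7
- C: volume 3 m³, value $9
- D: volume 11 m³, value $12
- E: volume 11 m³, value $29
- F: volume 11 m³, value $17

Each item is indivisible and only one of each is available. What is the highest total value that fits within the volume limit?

$50

Check high-value combinations within 18 m³:
- A+E: volume 5+11=16, value 21+29=50
- C+E: volume 3+11=14, value 9+29=38
- A+F: volume 5+11=16, value 21+17=38
Best: $50.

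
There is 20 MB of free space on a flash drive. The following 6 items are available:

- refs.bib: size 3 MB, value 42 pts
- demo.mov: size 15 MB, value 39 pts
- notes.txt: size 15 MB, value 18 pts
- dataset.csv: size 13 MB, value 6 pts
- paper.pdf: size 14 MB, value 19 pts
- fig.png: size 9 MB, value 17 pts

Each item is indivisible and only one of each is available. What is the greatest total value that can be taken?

Check high-value combinations within 20 MB:
- refs.bib+demo.mov: size 3+15=18, value 42+39=81
- refs.bib+paper.pdf: size 3+14=17, value 42+19=61
- refs.bib+notes.txt: size 3+15=18, value 42+18=60
- refs.bib+fig.png: size 3+9=12, value 42+17=59
Best: 81 pts.

81 pts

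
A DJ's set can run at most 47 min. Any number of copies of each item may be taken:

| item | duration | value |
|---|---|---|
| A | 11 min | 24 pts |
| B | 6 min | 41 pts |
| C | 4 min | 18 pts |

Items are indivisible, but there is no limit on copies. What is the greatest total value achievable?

Best value-per-unit is B at 41/6; filling with it alone gives 7×41 = 287.
Optimal mix: 7×B + 1×C → duration 46, value 305.

305 pts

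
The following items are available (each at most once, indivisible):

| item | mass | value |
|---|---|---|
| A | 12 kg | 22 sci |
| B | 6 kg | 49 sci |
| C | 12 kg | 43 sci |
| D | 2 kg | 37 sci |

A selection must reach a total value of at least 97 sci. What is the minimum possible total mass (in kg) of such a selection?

20

Subsets with value ≥ 97, sorted by total mass:
- B+C+D: mass 20, value 129
- A+B+D: mass 20, value 108
- A+C+D: mass 26, value 102
- A+B+C: mass 30, value 114
Minimum mass: 20 kg.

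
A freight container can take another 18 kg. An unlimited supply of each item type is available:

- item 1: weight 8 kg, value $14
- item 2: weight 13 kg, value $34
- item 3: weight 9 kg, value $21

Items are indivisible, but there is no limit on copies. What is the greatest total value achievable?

$42

Best value-per-unit is item 2 at 34/13; filling with it alone gives 1×34 = 34.
Optimal mix: 2×item 3 → weight 18, value 42.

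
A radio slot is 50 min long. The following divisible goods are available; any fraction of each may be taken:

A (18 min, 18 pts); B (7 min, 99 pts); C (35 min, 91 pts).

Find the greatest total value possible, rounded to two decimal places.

Take in order of value per unit:
- B (99/7 per unit): all 7 → value 99, running total 99.00
- C (91/35 per unit): all 35 → value 91, running total 190.00
- A (18/18 per unit): 8 of 18 → value 8×18/18 = 8.0000, running total 198.00
Total 198.00.

198.00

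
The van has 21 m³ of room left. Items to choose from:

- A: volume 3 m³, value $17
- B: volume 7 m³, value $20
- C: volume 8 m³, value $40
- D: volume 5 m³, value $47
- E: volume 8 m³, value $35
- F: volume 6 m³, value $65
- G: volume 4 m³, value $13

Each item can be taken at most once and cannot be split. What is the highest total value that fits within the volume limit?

Check high-value combinations within 21 m³:
- C+D+F: volume 8+5+6=19, value 40+47+65=152
- A+B+D+F: volume 3+7+5+6=21, value 17+20+47+65=149
- D+E+F: volume 5+8+6=19, value 47+35+65=147
Best: $152.

$152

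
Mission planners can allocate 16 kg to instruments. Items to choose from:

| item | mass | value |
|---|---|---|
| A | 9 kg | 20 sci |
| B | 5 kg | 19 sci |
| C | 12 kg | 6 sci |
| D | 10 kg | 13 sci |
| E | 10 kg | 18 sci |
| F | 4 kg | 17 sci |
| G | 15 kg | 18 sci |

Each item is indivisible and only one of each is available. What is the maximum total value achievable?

Check high-value combinations within 16 kg:
- A+B: mass 9+5=14, value 20+19=39
- A+F: mass 9+4=13, value 20+17=37
- B+E: mass 5+10=15, value 19+18=37
- B+F: mass 5+4=9, value 19+17=36
Best: 39 sci.

39 sci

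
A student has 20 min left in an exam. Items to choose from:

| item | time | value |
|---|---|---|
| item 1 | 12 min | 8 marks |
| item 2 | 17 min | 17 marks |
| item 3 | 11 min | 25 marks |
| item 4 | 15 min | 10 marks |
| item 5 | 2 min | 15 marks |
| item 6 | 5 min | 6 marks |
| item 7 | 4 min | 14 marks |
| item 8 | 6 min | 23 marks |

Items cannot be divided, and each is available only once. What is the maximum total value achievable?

This is a 0/1 knapsack; check combinations near the capacity.
- item 3+item 5+item 8: time 11+2+6=19, value 25+15+23=63
- item 5+item 6+item 7+item 8: time 2+5+4+6=17, value 15+6+14+23=58
- item 3+item 5+item 7: time 11+2+4=17, value 25+15+14=54
- item 5+item 7+item 8: time 2+4+6=12, value 15+14+23=52
Best: 63 marks.

63 marks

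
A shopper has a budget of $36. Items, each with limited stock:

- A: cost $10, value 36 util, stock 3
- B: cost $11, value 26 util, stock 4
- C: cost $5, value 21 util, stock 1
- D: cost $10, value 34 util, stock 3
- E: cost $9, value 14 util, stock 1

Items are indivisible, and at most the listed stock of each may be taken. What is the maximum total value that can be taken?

Top feasible selections:
- 3×A + 1×C: cost 35, value 129
- 2×A + 1×C + 1×D: cost 35, value 127
Best: 129 util.

129 util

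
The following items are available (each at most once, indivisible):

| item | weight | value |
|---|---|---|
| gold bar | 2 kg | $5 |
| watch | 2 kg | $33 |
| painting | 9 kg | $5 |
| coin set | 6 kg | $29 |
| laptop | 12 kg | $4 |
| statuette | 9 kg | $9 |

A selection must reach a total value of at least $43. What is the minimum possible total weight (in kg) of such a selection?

Subsets with value ≥ 43, sorted by total weight:
- watch+coin set: weight 8, value 62
- gold bar+watch+coin set: weight 10, value 67
- gold bar+watch+statuette: weight 13, value 47
- gold bar+watch+painting: weight 13, value 43
Minimum weight: 8 kg.

8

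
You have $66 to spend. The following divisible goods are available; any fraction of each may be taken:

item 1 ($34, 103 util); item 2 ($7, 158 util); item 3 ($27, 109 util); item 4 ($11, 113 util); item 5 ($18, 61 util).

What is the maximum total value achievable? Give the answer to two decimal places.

Take in order of value per unit:
- item 2 (158/7 per unit): all 7 → value 158, running total 158.00
- item 4 (113/11 per unit): all 11 → value 113, running total 271.00
- item 3 (109/27 per unit): all 27 → value 109, running total 380.00
- item 5 (61/18 per unit): all 18 → value 61, running total 441.00
- item 1 (103/34 per unit): 3 of 34 → value 3×103/34 = 9.0882, running total 450.09
Total 450.09.

450.09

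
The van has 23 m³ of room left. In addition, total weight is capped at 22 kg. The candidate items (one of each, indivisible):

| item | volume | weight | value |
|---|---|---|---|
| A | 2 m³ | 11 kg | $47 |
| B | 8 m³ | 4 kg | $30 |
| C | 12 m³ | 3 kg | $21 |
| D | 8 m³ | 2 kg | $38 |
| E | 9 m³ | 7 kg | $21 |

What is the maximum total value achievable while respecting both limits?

Feasible sets respecting both limits:
- A+B+D: volume 18, weight 17, value 115
- A+C+D: volume 22, weight 16, value 106
- A+D+E: volume 19, weight 20, value 106
- A+B+C: volume 22, weight 18, value 98
Best: $115.

$115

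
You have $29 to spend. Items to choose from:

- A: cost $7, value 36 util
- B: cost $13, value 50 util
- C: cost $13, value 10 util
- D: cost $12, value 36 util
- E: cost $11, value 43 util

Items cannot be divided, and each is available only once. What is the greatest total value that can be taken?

Check high-value combinations within $29:
- B+E: cost 13+11=24, value 50+43=93
- A+B: cost 7+13=20, value 36+50=86
- B+D: cost 13+12=25, value 50+36=86
Best: 93 util.

93 util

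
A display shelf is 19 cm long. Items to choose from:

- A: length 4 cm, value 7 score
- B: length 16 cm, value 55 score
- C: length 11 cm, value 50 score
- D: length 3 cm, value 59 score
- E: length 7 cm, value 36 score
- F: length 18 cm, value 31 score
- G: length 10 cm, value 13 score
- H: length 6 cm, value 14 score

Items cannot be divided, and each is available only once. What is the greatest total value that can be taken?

Check high-value combinations within 19 cm:
- A+C+D: length 4+11+3=18, value 7+50+59=116
- B+D: length 16+3=19, value 55+59=114
- C+D: length 11+3=14, value 50+59=109
Best: 116 score.

116 score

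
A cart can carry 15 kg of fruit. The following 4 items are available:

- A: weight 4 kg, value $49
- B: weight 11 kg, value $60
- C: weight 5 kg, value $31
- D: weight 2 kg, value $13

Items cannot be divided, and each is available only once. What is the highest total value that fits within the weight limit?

Check high-value combinations within 15 kg:
- A+B: weight 4+11=15, value 49+60=109
- A+C+D: weight 4+5+2=11, value 49+31+13=93
- A+C: weight 4+5=9, value 49+31=80
- B+D: weight 11+2=13, value 60+13=73
Best: $109.

$109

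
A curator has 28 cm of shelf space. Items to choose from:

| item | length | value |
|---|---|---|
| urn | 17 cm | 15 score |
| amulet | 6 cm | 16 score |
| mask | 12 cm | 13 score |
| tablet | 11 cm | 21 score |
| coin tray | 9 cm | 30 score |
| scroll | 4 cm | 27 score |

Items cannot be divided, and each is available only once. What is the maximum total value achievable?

78 score

Check high-value combinations within 28 cm:
- tablet+coin tray+scroll: length 11+9+4=24, value 21+30+27=78
- amulet+coin tray+scroll: length 6+9+4=19, value 16+30+27=73
- mask+coin tray+scroll: length 12+9+4=25, value 13+30+27=70
- amulet+tablet+coin tray: length 6+11+9=26, value 16+21+30=67
Best: 78 score.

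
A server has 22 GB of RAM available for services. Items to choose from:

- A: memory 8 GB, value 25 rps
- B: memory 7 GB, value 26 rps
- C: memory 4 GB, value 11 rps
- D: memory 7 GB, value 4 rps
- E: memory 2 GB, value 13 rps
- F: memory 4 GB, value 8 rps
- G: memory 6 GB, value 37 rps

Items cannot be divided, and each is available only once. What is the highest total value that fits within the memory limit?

88 rps

Check high-value combinations within 22 GB:
- A+B+G: memory 8+7+6=21, value 25+26+37=88
- B+C+E+G: memory 7+4+2+6=19, value 26+11+13+37=87
- A+C+E+G: memory 8+4+2+6=20, value 25+11+13+37=86
- B+E+F+G: memory 7+2+4+6=19, value 26+13+8+37=84
Best: 88 rps.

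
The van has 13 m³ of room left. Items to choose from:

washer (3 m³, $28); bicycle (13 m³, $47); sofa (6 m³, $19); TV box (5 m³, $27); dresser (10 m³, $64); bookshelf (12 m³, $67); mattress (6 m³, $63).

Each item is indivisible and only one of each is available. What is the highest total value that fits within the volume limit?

Check high-value combinations within 13 m³:
- washer+dresser: volume 3+10=13, value 28+64=92
- washer+mattress: volume 3+6=9, value 28+63=91
- TV box+mattress: volume 5+6=11, value 27+63=90
Best: $92.

$92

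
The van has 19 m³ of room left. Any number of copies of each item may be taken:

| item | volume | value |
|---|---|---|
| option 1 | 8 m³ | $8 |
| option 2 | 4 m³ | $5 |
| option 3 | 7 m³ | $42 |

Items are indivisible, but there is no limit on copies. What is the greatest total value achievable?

Best value-per-unit is option 3 at 42/7; filling with it alone gives 2×42 = 84.
Optimal mix: 1×option 2 + 2×option 3 → volume 18, value 89.

$89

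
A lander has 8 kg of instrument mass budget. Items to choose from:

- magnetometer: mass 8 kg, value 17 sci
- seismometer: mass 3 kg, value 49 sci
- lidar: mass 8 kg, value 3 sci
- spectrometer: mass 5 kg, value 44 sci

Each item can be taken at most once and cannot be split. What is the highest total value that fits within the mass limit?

Check high-value combinations within 8 kg:
- seismometer+spectrometer: mass 3+5=8, value 49+44=93
- seismometer: mass 3, value 49
- spectrometer: mass 5, value 44
- magnetometer: mass 8, value 17
- lidar: mass 8, value 3
Best: 93 sci.

93 sci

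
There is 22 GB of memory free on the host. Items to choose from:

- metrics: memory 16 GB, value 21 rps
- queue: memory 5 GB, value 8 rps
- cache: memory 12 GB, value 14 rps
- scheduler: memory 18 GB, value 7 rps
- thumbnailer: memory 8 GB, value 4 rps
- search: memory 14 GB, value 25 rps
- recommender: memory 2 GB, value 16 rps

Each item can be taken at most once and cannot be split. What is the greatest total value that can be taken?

49 rps

Check high-value combinations within 22 GB:
- queue+search+recommender: memory 5+14+2=21, value 8+25+16=49
- search+recommender: memory 14+2=16, value 25+16=41
- queue+cache+recommender: memory 5+12+2=19, value 8+14+16=38
- metrics+recommender: memory 16+2=18, value 21+16=37
Best: 49 rps.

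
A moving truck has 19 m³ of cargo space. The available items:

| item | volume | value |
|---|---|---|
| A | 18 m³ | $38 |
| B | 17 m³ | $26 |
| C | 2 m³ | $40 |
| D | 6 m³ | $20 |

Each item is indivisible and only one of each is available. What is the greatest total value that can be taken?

This is a 0/1 knapsack; check combinations near the capacity.
- B+C: volume 17+2=19, value 26+40=66
- C+D: volume 2+6=8, value 40+20=60
- C: volume 2, value 40
- A: volume 18, value 38
- B: volume 17, value 26
Best: $66.

$66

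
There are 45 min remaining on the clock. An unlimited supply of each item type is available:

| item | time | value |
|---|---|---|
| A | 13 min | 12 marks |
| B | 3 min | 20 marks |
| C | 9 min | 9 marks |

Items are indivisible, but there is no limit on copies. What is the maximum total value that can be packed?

Best value-per-unit is B at 20/3, and filling with it alone uses time 15×3=45. No mix of the others beats 15×20 = 300.

300 marks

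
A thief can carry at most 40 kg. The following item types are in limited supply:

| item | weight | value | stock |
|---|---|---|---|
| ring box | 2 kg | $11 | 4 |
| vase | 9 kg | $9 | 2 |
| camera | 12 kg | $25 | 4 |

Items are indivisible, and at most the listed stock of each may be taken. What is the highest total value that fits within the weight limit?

$97

Best selections within weight 40 and stock limits:
- 2×ring box + 3×camera: weight 40, value 97
- 4×ring box + 2×camera: weight 32, value 94
- 3×ring box + 1×vase + 2×camera: weight 39, value 92
Best: $97.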